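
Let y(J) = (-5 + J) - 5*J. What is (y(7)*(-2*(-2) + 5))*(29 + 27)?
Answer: -16632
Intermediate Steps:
y(J) = -5 - 4*J
(y(7)*(-2*(-2) + 5))*(29 + 27) = ((-5 - 4*7)*(-2*(-2) + 5))*(29 + 27) = ((-5 - 28)*(4 + 5))*56 = -33*9*56 = -297*56 = -16632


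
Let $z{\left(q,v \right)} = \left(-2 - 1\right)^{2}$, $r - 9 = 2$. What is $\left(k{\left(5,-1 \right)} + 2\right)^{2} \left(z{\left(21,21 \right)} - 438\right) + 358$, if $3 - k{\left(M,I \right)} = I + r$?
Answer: $-10367$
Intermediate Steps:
$r = 11$ ($r = 9 + 2 = 11$)
$k{\left(M,I \right)} = -8 - I$ ($k{\left(M,I \right)} = 3 - \left(I + 11\right) = 3 - \left(11 + I\right) = -8 - I$)
$z{\left(q,v \right)} = 9$ ($z{\left(q,v \right)} = \left(-3\right)^{2} = 9$)
$\left(k{\left(5,-1 \right)} + 2\right)^{2} \left(z{\left(21,21 \right)} - 438\right) + 358 = \left(\left(-8 - -1\right) + 2\right)^{2} \left(9 - 438\right) + 358 = \left(\left(-8 + 1\right) + 2\right)^{2} \left(-429\right) + 358 = \left(-7 + 2\right)^{2} \left(-429\right) + 358 = \left(-5\right)^{2} \left(-429\right) + 358 = 25 \left(-429\right) + 358 = -10725 + 358 = -10367$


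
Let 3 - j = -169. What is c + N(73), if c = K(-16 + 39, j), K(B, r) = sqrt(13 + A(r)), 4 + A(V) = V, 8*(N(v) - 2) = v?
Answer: 89/8 + sqrt(181) ≈ 24.579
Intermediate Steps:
j = 172 (j = 3 - 1*(-169) = 3 + 169 = 172)
N(v) = 2 + v/8
A(V) = -4 + V
K(B, r) = sqrt(9 + r) (K(B, r) = sqrt(13 + (-4 + r)) = sqrt(9 + r))
c = sqrt(181) (c = sqrt(9 + 172) = sqrt(181) ≈ 13.454)
c + N(73) = sqrt(181) + (2 + (1/8)*73) = sqrt(181) + (2 + 73/8) = sqrt(181) + 89/8 = 89/8 + sqrt(181)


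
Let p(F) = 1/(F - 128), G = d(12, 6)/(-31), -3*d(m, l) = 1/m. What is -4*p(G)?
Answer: 4464/142847 ≈ 0.031250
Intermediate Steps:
d(m, l) = -1/(3*m)
G = 1/1116 (G = -⅓/12/(-31) = -⅓*1/12*(-1/31) = -1/36*(-1/31) = 1/1116 ≈ 0.00089606)
p(F) = 1/(-128 + F)
-4*p(G) = -4/(-128 + 1/1116) = -4/(-142847/1116) = -4*(-1116/142847) = 4464/142847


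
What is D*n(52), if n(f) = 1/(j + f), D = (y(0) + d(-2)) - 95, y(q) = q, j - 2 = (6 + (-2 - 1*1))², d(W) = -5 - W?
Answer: -14/9 ≈ -1.5556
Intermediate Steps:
j = 11 (j = 2 + (6 + (-2 - 1*1))² = 2 + (6 + (-2 - 1))² = 2 + (6 - 3)² = 2 + 3² = 2 + 9 = 11)
D = -98 (D = (0 + (-5 - 1*(-2))) - 95 = (0 + (-5 + 2)) - 95 = (0 - 3) - 95 = -3 - 95 = -98)
n(f) = 1/(11 + f)
D*n(52) = -98/(11 + 52) = -98/63 = -98*1/63 = -14/9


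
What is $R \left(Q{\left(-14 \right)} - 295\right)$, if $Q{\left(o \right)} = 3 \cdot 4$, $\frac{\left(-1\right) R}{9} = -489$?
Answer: $-1245483$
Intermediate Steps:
$R = 4401$ ($R = \left(-9\right) \left(-489\right) = 4401$)
$Q{\left(o \right)} = 12$
$R \left(Q{\left(-14 \right)} - 295\right) = 4401 \left(12 - 295\right) = 4401 \left(-283\right) = -1245483$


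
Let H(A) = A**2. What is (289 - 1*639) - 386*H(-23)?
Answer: -204544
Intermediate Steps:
(289 - 1*639) - 386*H(-23) = (289 - 1*639) - 386*(-23)**2 = (289 - 639) - 386*529 = -350 - 204194 = -204544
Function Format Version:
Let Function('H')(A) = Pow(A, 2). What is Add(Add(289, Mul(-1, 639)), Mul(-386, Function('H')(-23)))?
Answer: -204544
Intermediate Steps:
Add(Add(289, Mul(-1, 639)), Mul(-386, Function('H')(-23))) = Add(Add(289, Mul(-1, 639)), Mul(-386, Pow(-23, 2))) = Add(Add(289, -639), Mul(-386, 529)) = Add(-350, -204194) = -204544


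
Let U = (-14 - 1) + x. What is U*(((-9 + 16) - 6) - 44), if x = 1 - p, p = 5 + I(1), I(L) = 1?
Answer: 860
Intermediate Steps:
p = 6 (p = 5 + 1 = 6)
x = -5 (x = 1 - 1*6 = 1 - 6 = -5)
U = -20 (U = (-14 - 1) - 5 = -15 - 5 = -20)
U*(((-9 + 16) - 6) - 44) = -20*(((-9 + 16) - 6) - 44) = -20*((7 - 6) - 44) = -20*(1 - 44) = -20*(-43) = 860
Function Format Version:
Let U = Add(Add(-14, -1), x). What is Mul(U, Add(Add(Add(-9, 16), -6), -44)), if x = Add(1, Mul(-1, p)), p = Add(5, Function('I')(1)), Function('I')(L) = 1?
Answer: 860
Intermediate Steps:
p = 6 (p = Add(5, 1) = 6)
x = -5 (x = Add(1, Mul(-1, 6)) = Add(1, -6) = -5)
U = -20 (U = Add(Add(-14, -1), -5) = Add(-15, -5) = -20)
Mul(U, Add(Add(Add(-9, 16), -6), -44)) = Mul(-20, Add(Add(Add(-9, 16), -6), -44)) = Mul(-20, Add(Add(7, -6), -44)) = Mul(-20, Add(1, -44)) = Mul(-20, -43) = 860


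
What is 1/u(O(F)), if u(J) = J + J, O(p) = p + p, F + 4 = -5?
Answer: -1/36 ≈ -0.027778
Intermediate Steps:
F = -9 (F = -4 - 5 = -9)
O(p) = 2*p
u(J) = 2*J
1/u(O(F)) = 1/(2*(2*(-9))) = 1/(2*(-18)) = 1/(-36) = -1/36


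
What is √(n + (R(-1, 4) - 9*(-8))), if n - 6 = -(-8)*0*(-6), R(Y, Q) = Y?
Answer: √77 ≈ 8.7750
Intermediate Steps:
n = 6 (n = 6 - (-8)*0*(-6) = 6 - 2*0*(-6) = 6 + 0*(-6) = 6 + 0 = 6)
√(n + (R(-1, 4) - 9*(-8))) = √(6 + (-1 - 9*(-8))) = √(6 + (-1 + 72)) = √(6 + 71) = √77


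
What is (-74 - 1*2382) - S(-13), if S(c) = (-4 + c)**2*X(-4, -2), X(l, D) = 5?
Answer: -3901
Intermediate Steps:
S(c) = 5*(-4 + c)**2 (S(c) = (-4 + c)**2*5 = 5*(-4 + c)**2)
(-74 - 1*2382) - S(-13) = (-74 - 1*2382) - 5*(-4 - 13)**2 = (-74 - 2382) - 5*(-17)**2 = -2456 - 5*289 = -2456 - 1*1445 = -2456 - 1445 = -3901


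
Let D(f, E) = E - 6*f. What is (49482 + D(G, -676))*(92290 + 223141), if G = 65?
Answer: 15271907296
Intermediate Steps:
(49482 + D(G, -676))*(92290 + 223141) = (49482 + (-676 - 6*65))*(92290 + 223141) = (49482 + (-676 - 390))*315431 = (49482 - 1066)*315431 = 48416*315431 = 15271907296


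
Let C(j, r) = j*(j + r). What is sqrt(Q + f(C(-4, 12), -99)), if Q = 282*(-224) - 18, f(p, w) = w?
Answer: I*sqrt(63285) ≈ 251.57*I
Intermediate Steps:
Q = -63186 (Q = -63168 - 18 = -63186)
sqrt(Q + f(C(-4, 12), -99)) = sqrt(-63186 - 99) = sqrt(-63285) = I*sqrt(63285)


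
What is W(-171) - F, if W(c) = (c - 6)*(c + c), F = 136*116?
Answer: 44758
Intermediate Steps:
F = 15776
W(c) = 2*c*(-6 + c) (W(c) = (-6 + c)*(2*c) = 2*c*(-6 + c))
W(-171) - F = 2*(-171)*(-6 - 171) - 1*15776 = 2*(-171)*(-177) - 15776 = 60534 - 15776 = 44758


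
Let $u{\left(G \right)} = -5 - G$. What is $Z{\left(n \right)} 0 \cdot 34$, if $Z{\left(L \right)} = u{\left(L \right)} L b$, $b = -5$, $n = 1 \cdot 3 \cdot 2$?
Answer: $0$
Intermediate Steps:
$n = 6$ ($n = 3 \cdot 2 = 6$)
$Z{\left(L \right)} = - 5 L \left(-5 - L\right)$ ($Z{\left(L \right)} = \left(-5 - L\right) L \left(-5\right) = L \left(-5 - L\right) \left(-5\right) = - 5 L \left(-5 - L\right)$)
$Z{\left(n \right)} 0 \cdot 34 = 5 \cdot 6 \left(5 + 6\right) 0 \cdot 34 = 5 \cdot 6 \cdot 11 \cdot 0 \cdot 34 = 330 \cdot 0 \cdot 34 = 0 \cdot 34 = 0$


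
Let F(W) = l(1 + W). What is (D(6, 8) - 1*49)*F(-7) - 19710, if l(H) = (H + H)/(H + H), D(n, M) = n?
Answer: -19753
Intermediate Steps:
l(H) = 1 (l(H) = (2*H)/((2*H)) = (2*H)*(1/(2*H)) = 1)
F(W) = 1
(D(6, 8) - 1*49)*F(-7) - 19710 = (6 - 1*49)*1 - 19710 = (6 - 49)*1 - 19710 = -43*1 - 19710 = -43 - 19710 = -19753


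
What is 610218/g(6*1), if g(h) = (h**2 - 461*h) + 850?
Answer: -305109/940 ≈ -324.58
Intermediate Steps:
g(h) = 850 + h**2 - 461*h
610218/g(6*1) = 610218/(850 + (6*1)**2 - 2766) = 610218/(850 + 6**2 - 461*6) = 610218/(850 + 36 - 2766) = 610218/(-1880) = 610218*(-1/1880) = -305109/940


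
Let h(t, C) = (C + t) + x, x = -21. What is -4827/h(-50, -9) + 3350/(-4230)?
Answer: 2015021/33840 ≈ 59.546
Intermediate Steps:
h(t, C) = -21 + C + t (h(t, C) = (C + t) - 21 = -21 + C + t)
-4827/h(-50, -9) + 3350/(-4230) = -4827/(-21 - 9 - 50) + 3350/(-4230) = -4827/(-80) + 3350*(-1/4230) = -4827*(-1/80) - 335/423 = 4827/80 - 335/423 = 2015021/33840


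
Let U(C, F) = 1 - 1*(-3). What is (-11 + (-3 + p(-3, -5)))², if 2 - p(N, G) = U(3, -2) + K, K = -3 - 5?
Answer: 64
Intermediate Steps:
U(C, F) = 4 (U(C, F) = 1 + 3 = 4)
K = -8
p(N, G) = 6 (p(N, G) = 2 - (4 - 8) = 2 - 1*(-4) = 2 + 4 = 6)
(-11 + (-3 + p(-3, -5)))² = (-11 + (-3 + 6))² = (-11 + 3)² = (-8)² = 64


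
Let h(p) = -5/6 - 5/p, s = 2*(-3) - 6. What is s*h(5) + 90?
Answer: 112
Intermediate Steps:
s = -12 (s = -6 - 6 = -12)
h(p) = -⅚ - 5/p (h(p) = -5*⅙ - 5/p = -⅚ - 5/p)
s*h(5) + 90 = -12*(-⅚ - 5/5) + 90 = -12*(-⅚ - 5*⅕) + 90 = -12*(-⅚ - 1) + 90 = -12*(-11/6) + 90 = 22 + 90 = 112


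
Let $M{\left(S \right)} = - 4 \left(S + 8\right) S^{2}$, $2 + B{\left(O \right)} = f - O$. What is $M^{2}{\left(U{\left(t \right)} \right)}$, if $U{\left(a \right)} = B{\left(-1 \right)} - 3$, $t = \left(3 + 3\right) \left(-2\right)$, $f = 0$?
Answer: $65536$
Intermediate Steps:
$B{\left(O \right)} = -2 - O$ ($B{\left(O \right)} = -2 + \left(0 - O\right) = -2 - O$)
$t = -12$ ($t = 6 \left(-2\right) = -12$)
$U{\left(a \right)} = -4$ ($U{\left(a \right)} = \left(-2 - -1\right) - 3 = \left(-2 + 1\right) - 3 = -1 - 3 = -4$)
$M{\left(S \right)} = S^{2} \left(-32 - 4 S\right)$ ($M{\left(S \right)} = - 4 \left(8 + S\right) S^{2} = \left(-32 - 4 S\right) S^{2} = S^{2} \left(-32 - 4 S\right)$)
$M^{2}{\left(U{\left(t \right)} \right)} = \left(4 \left(-4\right)^{2} \left(-8 - -4\right)\right)^{2} = \left(4 \cdot 16 \left(-8 + 4\right)\right)^{2} = \left(4 \cdot 16 \left(-4\right)\right)^{2} = \left(-256\right)^{2} = 65536$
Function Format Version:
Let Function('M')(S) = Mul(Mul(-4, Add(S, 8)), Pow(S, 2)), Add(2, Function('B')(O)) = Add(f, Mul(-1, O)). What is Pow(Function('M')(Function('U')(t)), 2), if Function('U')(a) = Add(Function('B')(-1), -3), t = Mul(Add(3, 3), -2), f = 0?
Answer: 65536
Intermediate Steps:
Function('B')(O) = Add(-2, Mul(-1, O)) (Function('B')(O) = Add(-2, Add(0, Mul(-1, O))) = Add(-2, Mul(-1, O)))
t = -12 (t = Mul(6, -2) = -12)
Function('U')(a) = -4 (Function('U')(a) = Add(Add(-2, Mul(-1, -1)), -3) = Add(Add(-2, 1), -3) = Add(-1, -3) = -4)
Function('M')(S) = Mul(Pow(S, 2), Add(-32, Mul(-4, S))) (Function('M')(S) = Mul(Mul(-4, Add(8, S)), Pow(S, 2)) = Mul(Add(-32, Mul(-4, S)), Pow(S, 2)) = Mul(Pow(S, 2), Add(-32, Mul(-4, S))))
Pow(Function('M')(Function('U')(t)), 2) = Pow(Mul(4, Pow(-4, 2), Add(-8, Mul(-1, -4))), 2) = Pow(Mul(4, 16, Add(-8, 4)), 2) = Pow(Mul(4, 16, -4), 2) = Pow(-256, 2) = 65536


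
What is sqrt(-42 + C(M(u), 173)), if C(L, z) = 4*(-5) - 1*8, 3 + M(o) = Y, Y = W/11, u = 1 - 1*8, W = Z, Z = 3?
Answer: I*sqrt(70) ≈ 8.3666*I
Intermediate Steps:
W = 3
u = -7 (u = 1 - 8 = -7)
Y = 3/11 ≈ 0.27273
M(o) = -30/11 (M(o) = -3 + 3/11 = -30/11)
C(L, z) = -28 (C(L, z) = -20 - 8 = -28)
sqrt(-42 + C(M(u), 173)) = sqrt(-42 - 28) = sqrt(-70) = I*sqrt(70)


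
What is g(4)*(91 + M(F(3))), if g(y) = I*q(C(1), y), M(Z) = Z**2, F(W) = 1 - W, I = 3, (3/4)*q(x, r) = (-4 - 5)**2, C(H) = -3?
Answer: 30780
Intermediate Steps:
q(x, r) = 108 (q(x, r) = 4*(-4 - 5)**2/3 = (4/3)*(-9)**2 = (4/3)*81 = 108)
g(y) = 324 (g(y) = 3*108 = 324)
g(4)*(91 + M(F(3))) = 324*(91 + (1 - 1*3)**2) = 324*(91 + (1 - 3)**2) = 324*(91 + (-2)**2) = 324*(91 + 4) = 324*95 = 30780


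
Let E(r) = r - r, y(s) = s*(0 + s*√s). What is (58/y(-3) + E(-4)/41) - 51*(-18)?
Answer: 918 - 58*I*√3/27 ≈ 918.0 - 3.7207*I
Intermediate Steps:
y(s) = s^(5/2) (y(s) = s*(0 + s^(3/2)) = s*s^(3/2) = s^(5/2))
E(r) = 0
(58/y(-3) + E(-4)/41) - 51*(-18) = (58/((-3)^(5/2)) + 0/41) - 51*(-18) = (58/((9*I*√3)) + 0*(1/41)) + 918 = (58*(-I*√3/27) + 0) + 918 = (-58*I*√3/27 + 0) + 918 = -58*I*√3/27 + 918 = 918 - 58*I*√3/27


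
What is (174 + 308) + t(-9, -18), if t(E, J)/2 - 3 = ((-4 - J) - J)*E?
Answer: -88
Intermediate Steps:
t(E, J) = 6 + 2*E*(-4 - 2*J) (t(E, J) = 6 + 2*(((-4 - J) - J)*E) = 6 + 2*((-4 - 2*J)*E) = 6 + 2*(E*(-4 - 2*J)) = 6 + 2*E*(-4 - 2*J))
(174 + 308) + t(-9, -18) = (174 + 308) + (6 - 8*(-9) - 4*(-9)*(-18)) = 482 + (6 + 72 - 648) = 482 - 570 = -88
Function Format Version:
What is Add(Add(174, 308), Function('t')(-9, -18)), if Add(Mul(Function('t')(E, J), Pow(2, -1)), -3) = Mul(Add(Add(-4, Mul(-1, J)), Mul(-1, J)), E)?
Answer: -88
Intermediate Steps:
Function('t')(E, J) = Add(6, Mul(2, E, Add(-4, Mul(-2, J)))) (Function('t')(E, J) = Add(6, Mul(2, Mul(Add(Add(-4, Mul(-1, J)), Mul(-1, J)), E))) = Add(6, Mul(2, Mul(Add(-4, Mul(-2, J)), E))) = Add(6, Mul(2, Mul(E, Add(-4, Mul(-2, J))))) = Add(6, Mul(2, E, Add(-4, Mul(-2, J)))))
Add(Add(174, 308), Function('t')(-9, -18)) = Add(Add(174, 308), Add(6, Mul(-8, -9), Mul(-4, -9, -18))) = Add(482, Add(6, 72, -648)) = Add(482, -570) = -88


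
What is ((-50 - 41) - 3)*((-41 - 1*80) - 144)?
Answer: 24910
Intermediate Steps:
((-50 - 41) - 3)*((-41 - 1*80) - 144) = (-91 - 3)*((-41 - 80) - 144) = -94*(-121 - 144) = -94*(-265) = 24910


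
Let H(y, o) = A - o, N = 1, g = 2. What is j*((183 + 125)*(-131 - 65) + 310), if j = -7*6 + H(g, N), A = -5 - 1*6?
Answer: 3243132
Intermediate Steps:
A = -11 (A = -5 - 6 = -11)
H(y, o) = -11 - o
j = -54 (j = -7*6 + (-11 - 1*1) = -42 + (-11 - 1) = -42 - 12 = -54)
j*((183 + 125)*(-131 - 65) + 310) = -54*((183 + 125)*(-131 - 65) + 310) = -54*(308*(-196) + 310) = -54*(-60368 + 310) = -54*(-60058) = 3243132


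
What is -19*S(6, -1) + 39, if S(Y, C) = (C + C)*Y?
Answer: 267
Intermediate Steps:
S(Y, C) = 2*C*Y (S(Y, C) = (2*C)*Y = 2*C*Y)
-19*S(6, -1) + 39 = -38*(-1)*6 + 39 = -19*(-12) + 39 = 228 + 39 = 267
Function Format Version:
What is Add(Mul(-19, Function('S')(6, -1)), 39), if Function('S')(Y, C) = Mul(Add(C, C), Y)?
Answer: 267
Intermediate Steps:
Function('S')(Y, C) = Mul(2, C, Y) (Function('S')(Y, C) = Mul(Mul(2, C), Y) = Mul(2, C, Y))
Add(Mul(-19, Function('S')(6, -1)), 39) = Add(Mul(-19, Mul(2, -1, 6)), 39) = Add(Mul(-19, -12), 39) = Add(228, 39) = 267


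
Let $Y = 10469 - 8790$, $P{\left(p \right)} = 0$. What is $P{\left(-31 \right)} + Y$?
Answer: $1679$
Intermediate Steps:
$Y = 1679$
$P{\left(-31 \right)} + Y = 0 + 1679 = 1679$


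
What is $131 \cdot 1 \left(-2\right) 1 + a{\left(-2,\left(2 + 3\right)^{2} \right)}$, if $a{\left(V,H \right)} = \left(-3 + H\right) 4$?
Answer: $-174$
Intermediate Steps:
$a{\left(V,H \right)} = -12 + 4 H$
$131 \cdot 1 \left(-2\right) 1 + a{\left(-2,\left(2 + 3\right)^{2} \right)} = 131 \cdot 1 \left(-2\right) 1 - \left(12 - 4 \left(2 + 3\right)^{2}\right) = 131 \left(\left(-2\right) 1\right) - \left(12 - 4 \cdot 5^{2}\right) = 131 \left(-2\right) + \left(-12 + 4 \cdot 25\right) = -262 + \left(-12 + 100\right) = -262 + 88 = -174$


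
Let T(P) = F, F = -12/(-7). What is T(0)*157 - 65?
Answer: 1429/7 ≈ 204.14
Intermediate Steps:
F = 12/7 (F = -12*(-⅐) = 12/7 ≈ 1.7143)
T(P) = 12/7
T(0)*157 - 65 = (12/7)*157 - 65 = 1884/7 - 65 = 1429/7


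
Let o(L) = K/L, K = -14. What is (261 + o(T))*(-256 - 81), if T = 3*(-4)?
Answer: -530101/6 ≈ -88350.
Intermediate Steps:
T = -12
o(L) = -14/L
(261 + o(T))*(-256 - 81) = (261 - 14/(-12))*(-256 - 81) = (261 - 14*(-1/12))*(-337) = (261 + 7/6)*(-337) = (1573/6)*(-337) = -530101/6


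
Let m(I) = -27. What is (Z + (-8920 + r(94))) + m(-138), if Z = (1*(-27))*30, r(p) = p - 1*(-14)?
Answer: -9649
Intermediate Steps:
r(p) = 14 + p (r(p) = p + 14 = 14 + p)
Z = -810 (Z = -27*30 = -810)
(Z + (-8920 + r(94))) + m(-138) = (-810 + (-8920 + (14 + 94))) - 27 = (-810 + (-8920 + 108)) - 27 = (-810 - 8812) - 27 = -9622 - 27 = -9649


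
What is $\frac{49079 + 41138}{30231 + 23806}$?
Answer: $\frac{90217}{54037} \approx 1.6695$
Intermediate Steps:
$\frac{49079 + 41138}{30231 + 23806} = \frac{90217}{54037}$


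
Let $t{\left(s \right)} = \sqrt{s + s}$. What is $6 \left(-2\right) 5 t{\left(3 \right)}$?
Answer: $- 60 \sqrt{6} \approx -146.97$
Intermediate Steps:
$t{\left(s \right)} = \sqrt{2} \sqrt{s}$ ($t{\left(s \right)} = \sqrt{2 s} = \sqrt{2} \sqrt{s}$)
$6 \left(-2\right) 5 t{\left(3 \right)} = 6 \left(-2\right) 5 \sqrt{2} \sqrt{3} = \left(-12\right) 5 \sqrt{6} = - 60 \sqrt{6}$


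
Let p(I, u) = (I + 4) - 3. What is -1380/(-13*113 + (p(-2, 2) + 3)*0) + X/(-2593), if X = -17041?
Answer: 28611569/3809117 ≈ 7.5113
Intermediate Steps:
p(I, u) = 1 + I (p(I, u) = (4 + I) - 3 = 1 + I)
-1380/(-13*113 + (p(-2, 2) + 3)*0) + X/(-2593) = -1380/(-13*113 + ((1 - 2) + 3)*0) - 17041/(-2593) = -1380/(-1469 + (-1 + 3)*0) - 17041*(-1/2593) = -1380/(-1469 + 2*0) + 17041/2593 = -1380/(-1469 + 0) + 17041/2593 = -1380/(-1469) + 17041/2593 = -1380*(-1/1469) + 17041/2593 = 1380/1469 + 17041/2593 = 28611569/3809117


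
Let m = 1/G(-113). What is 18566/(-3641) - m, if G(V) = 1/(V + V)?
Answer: 804300/3641 ≈ 220.90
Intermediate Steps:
G(V) = 1/(2*V)
m = -226 (m = 1/((½)/(-113)) = 1/((½)*(-1/113)) = 1/(-1/226) = -226)
18566/(-3641) - m = 18566/(-3641) - 1*(-226) = 18566*(-1/3641) + 226 = -18566/3641 + 226 = 804300/3641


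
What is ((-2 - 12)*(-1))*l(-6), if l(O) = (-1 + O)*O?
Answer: 588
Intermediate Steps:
l(O) = O*(-1 + O)
((-2 - 12)*(-1))*l(-6) = ((-2 - 12)*(-1))*(-6*(-1 - 6)) = (-14*(-1))*(-6*(-7)) = 14*42 = 588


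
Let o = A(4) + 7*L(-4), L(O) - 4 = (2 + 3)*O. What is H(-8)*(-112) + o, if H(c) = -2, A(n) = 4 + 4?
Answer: 120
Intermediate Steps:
A(n) = 8
L(O) = 4 + 5*O (L(O) = 4 + (2 + 3)*O = 4 + 5*O)
o = -104 (o = 8 + 7*(4 + 5*(-4)) = 8 + 7*(4 - 20) = 8 + 7*(-16) = 8 - 112 = -104)
H(-8)*(-112) + o = -2*(-112) - 104 = 224 - 104 = 120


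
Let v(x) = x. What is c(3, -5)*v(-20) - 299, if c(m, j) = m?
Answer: -359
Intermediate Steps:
c(3, -5)*v(-20) - 299 = 3*(-20) - 299 = -60 - 299 = -359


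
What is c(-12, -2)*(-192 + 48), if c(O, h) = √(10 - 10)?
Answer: 0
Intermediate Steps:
c(O, h) = 0 (c(O, h) = √0 = 0)
c(-12, -2)*(-192 + 48) = 0*(-192 + 48) = 0*(-144) = 0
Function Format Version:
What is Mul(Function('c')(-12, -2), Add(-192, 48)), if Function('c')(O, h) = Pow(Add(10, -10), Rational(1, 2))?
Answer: 0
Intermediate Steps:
Function('c')(O, h) = 0 (Function('c')(O, h) = Pow(0, Rational(1, 2)) = 0)
Mul(Function('c')(-12, -2), Add(-192, 48)) = Mul(0, Add(-192, 48)) = Mul(0, -144) = 0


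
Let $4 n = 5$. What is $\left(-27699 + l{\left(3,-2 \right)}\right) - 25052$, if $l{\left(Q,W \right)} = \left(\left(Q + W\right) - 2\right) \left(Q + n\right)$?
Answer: $- \frac{211021}{4} \approx -52755.0$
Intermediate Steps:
$n = \frac{5}{4}$ ($n = \frac{1}{4} \cdot 5 = \frac{5}{4} \approx 1.25$)
$l{\left(Q,W \right)} = \left(\frac{5}{4} + Q\right) \left(-2 + Q + W\right)$ ($l{\left(Q,W \right)} = \left(\left(Q + W\right) - 2\right) \left(Q + \frac{5}{4}\right) = \left(-2 + Q + W\right) \left(\frac{5}{4} + Q\right) = \left(\frac{5}{4} + Q\right) \left(-2 + Q + W\right)$)
$\left(-27699 + l{\left(3,-2 \right)}\right) - 25052 = \left(-27699 + \left(- \frac{5}{2} + 3^{2} - \frac{9}{4} + \frac{5}{4} \left(-2\right) + 3 \left(-2\right)\right)\right) - 25052 = \left(-27699 - \frac{17}{4}\right) - 25052 = - \frac{110813}{4} - 25052 = - \frac{211021}{4}$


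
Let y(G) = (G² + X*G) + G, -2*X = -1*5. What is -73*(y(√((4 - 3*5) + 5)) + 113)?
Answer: -7811 - 511*I*√6/2 ≈ -7811.0 - 625.84*I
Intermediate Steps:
X = 5/2 (X = -(-1)*5/2 = -½*(-5) = 5/2 ≈ 2.5000)
y(G) = G² + 7*G/2 (y(G) = (G² + 5*G/2) + G = G² + 7*G/2)
-73*(y(√((4 - 3*5) + 5)) + 113) = -73*(√((4 - 3*5) + 5)*(7 + 2*√((4 - 3*5) + 5))/2 + 113) = -73*(√((4 - 15) + 5)*(7 + 2*√((4 - 15) + 5))/2 + 113) = -73*(√(-11 + 5)*(7 + 2*√(-11 + 5))/2 + 113) = -73*(√(-6)*(7 + 2*√(-6))/2 + 113) = -73*((I*√6)*(7 + 2*(I*√6))/2 + 113) = -73*((I*√6)*(7 + 2*I*√6)/2 + 113) = -73*(I*√6*(7 + 2*I*√6)/2 + 113) = -73*(113 + I*√6*(7 + 2*I*√6)/2) = -8249 - 73*I*√6*(7 + 2*I*√6)/2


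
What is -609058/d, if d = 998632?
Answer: -304529/499316 ≈ -0.60989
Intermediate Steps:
-609058/d = -609058/998632 = -1*304529/499316 = -304529/499316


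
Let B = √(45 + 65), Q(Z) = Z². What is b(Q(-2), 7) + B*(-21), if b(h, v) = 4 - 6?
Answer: -2 - 21*√110 ≈ -222.25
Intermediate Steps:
b(h, v) = -2
B = √110 ≈ 10.488
b(Q(-2), 7) + B*(-21) = -2 + √110*(-21) = -2 - 21*√110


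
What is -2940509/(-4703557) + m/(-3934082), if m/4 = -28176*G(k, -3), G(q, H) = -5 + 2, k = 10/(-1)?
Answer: 4988937231677/9252089464837 ≈ 0.53922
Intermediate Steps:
k = -10 (k = 10*(-1) = -10)
G(q, H) = -3
m = 338112 (m = 4*(-28176*(-3)) = 4*84528 = 338112)
-2940509/(-4703557) + m/(-3934082) = -2940509/(-4703557) + 338112/(-3934082) = -2940509*(-1/4703557) + 338112*(-1/3934082) = 2940509/4703557 - 169056/1967041 = 4988937231677/9252089464837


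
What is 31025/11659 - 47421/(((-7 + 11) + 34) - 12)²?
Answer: -531908539/7881484 ≈ -67.488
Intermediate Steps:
31025/11659 - 47421/(((-7 + 11) + 34) - 12)² = 31025*(1/11659) - 47421/((4 + 34) - 12)² = 31025/11659 - 47421/(38 - 12)² = 31025/11659 - 47421/(26²) = 31025/11659 - 47421/676 = -531908539/7881484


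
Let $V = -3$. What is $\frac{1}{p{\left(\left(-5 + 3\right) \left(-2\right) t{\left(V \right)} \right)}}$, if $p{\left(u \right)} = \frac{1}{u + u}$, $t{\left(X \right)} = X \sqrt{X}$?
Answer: $- 24 i \sqrt{3} \approx - 41.569 i$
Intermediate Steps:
$t{\left(X \right)} = X^{\frac{3}{2}}$
$p{\left(u \right)} = \frac{1}{2 u}$
$\frac{1}{p{\left(\left(-5 + 3\right) \left(-2\right) t{\left(V \right)} \right)}} = \frac{1}{\frac{1}{2} \frac{1}{\left(-5 + 3\right) \left(-2\right) \left(-3\right)^{\frac{3}{2}}}} = \frac{1}{\frac{1}{2} \frac{1}{\left(-2\right) \left(-2\right) \left(- 3 i \sqrt{3}\right)}} = \frac{1}{\frac{1}{2} \frac{1}{4 \left(- 3 i \sqrt{3}\right)}} = \frac{1}{\frac{1}{2} \frac{1}{\left(-12\right) i \sqrt{3}}} = \frac{1}{\frac{1}{2} \frac{i \sqrt{3}}{36}} = \frac{1}{\frac{1}{72} i \sqrt{3}} = - 24 i \sqrt{3}$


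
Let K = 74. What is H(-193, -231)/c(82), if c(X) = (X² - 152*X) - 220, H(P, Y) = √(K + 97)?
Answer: -3*√19/5960 ≈ -0.0021941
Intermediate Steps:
H(P, Y) = 3*√19 (H(P, Y) = √(74 + 97) = √171 = 3*√19)
c(X) = -220 + X² - 152*X
H(-193, -231)/c(82) = (3*√19)/(-220 + 82² - 152*82) = (3*√19)/(-220 + 6724 - 12464) = (3*√19)/(-5960) = (3*√19)*(-1/5960) = -3*√19/5960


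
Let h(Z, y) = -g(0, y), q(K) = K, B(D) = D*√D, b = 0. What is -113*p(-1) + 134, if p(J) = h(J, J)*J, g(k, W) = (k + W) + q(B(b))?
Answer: 247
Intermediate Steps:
B(D) = D^(3/2)
g(k, W) = W + k (g(k, W) = (k + W) + 0^(3/2) = (W + k) + 0 = W + k)
h(Z, y) = -y (h(Z, y) = -(y + 0) = -y)
p(J) = -J² (p(J) = (-J)*J = -J²)
-113*p(-1) + 134 = -(-113)*(-1)² + 134 = -(-113) + 134 = -113*(-1) + 134 = 113 + 134 = 247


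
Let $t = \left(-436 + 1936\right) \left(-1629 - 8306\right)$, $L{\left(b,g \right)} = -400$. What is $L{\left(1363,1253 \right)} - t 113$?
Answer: $1683982100$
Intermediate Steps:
$t = -14902500$ ($t = 1500 \left(-9935\right) = -14902500$)
$L{\left(1363,1253 \right)} - t 113 = -400 - \left(-14902500\right) 113 = -400 - -1683982500 = -400 + 1683982500 = 1683982100$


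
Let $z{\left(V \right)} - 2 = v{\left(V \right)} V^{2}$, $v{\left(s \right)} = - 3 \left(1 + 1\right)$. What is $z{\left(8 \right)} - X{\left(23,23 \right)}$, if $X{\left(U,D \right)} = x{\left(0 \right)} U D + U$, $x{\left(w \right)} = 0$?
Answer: $-405$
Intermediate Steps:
$v{\left(s \right)} = -6$ ($v{\left(s \right)} = \left(-3\right) 2 = -6$)
$X{\left(U,D \right)} = U$ ($X{\left(U,D \right)} = 0 U D + U = 0 D + U = 0 + U = U$)
$z{\left(V \right)} = 2 - 6 V^{2}$
$z{\left(8 \right)} - X{\left(23,23 \right)} = \left(2 - 6 \cdot 8^{2}\right) - 23 = \left(2 - 384\right) - 23 = -382 - 23 = -405$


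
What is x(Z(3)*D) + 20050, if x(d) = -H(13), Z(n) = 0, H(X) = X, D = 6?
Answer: 20037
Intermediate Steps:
x(d) = -13 (x(d) = -1*13 = -13)
x(Z(3)*D) + 20050 = -13 + 20050 = 20037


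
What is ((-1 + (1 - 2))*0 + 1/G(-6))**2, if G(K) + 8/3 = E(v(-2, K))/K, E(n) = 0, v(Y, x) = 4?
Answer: 9/64 ≈ 0.14063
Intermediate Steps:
G(K) = -8/3 (G(K) = -8/3 + 0/K = -8/3 + 0 = -8/3)
((-1 + (1 - 2))*0 + 1/G(-6))**2 = ((-1 + (1 - 2))*0 + 1/(-8/3))**2 = ((-1 - 1)*0 - 3/8)**2 = (-2*0 - 3/8)**2 = (0 - 3/8)**2 = (-3/8)**2 = 9/64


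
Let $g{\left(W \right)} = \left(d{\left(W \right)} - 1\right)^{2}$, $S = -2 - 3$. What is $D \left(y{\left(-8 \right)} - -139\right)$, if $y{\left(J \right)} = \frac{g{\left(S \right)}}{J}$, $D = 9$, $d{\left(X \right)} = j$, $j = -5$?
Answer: $\frac{2421}{2} \approx 1210.5$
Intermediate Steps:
$d{\left(X \right)} = -5$
$S = -5$ ($S = -2 - 3 = -5$)
$g{\left(W \right)} = 36$ ($g{\left(W \right)} = \left(-5 - 1\right)^{2} = \left(-6\right)^{2} = 36$)
$y{\left(J \right)} = \frac{36}{J}$
$D \left(y{\left(-8 \right)} - -139\right) = 9 \left(\frac{36}{-8} - -139\right) = 9 \left(36 \left(- \frac{1}{8}\right) + 139\right) = 9 \left(- \frac{9}{2} + 139\right) = 9 \cdot \frac{269}{2} = \frac{2421}{2}$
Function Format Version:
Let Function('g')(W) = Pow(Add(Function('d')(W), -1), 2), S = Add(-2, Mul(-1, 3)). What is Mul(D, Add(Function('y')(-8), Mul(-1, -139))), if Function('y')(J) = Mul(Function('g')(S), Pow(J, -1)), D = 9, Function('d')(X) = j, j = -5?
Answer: Rational(2421, 2) ≈ 1210.5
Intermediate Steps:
Function('d')(X) = -5
S = -5 (S = Add(-2, -3) = -5)
Function('g')(W) = 36 (Function('g')(W) = Pow(Add(-5, -1), 2) = Pow(-6, 2) = 36)
Function('y')(J) = Mul(36, Pow(J, -1))
Mul(D, Add(Function('y')(-8), Mul(-1, -139))) = Mul(9, Add(Mul(36, Pow(-8, -1)), Mul(-1, -139))) = Mul(9, Add(Mul(36, Rational(-1, 8)), 139)) = Mul(9, Add(Rational(-9, 2), 139)) = Mul(9, Rational(269, 2)) = Rational(2421, 2)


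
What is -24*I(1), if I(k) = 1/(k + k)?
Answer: -12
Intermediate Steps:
I(k) = 1/(2*k)
-24*I(1) = -12/1 = -12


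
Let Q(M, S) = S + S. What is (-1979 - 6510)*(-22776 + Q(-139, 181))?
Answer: 190272446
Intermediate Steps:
Q(M, S) = 2*S
(-1979 - 6510)*(-22776 + Q(-139, 181)) = (-1979 - 6510)*(-22776 + 2*181) = -8489*(-22776 + 362) = -8489*(-22414) = 190272446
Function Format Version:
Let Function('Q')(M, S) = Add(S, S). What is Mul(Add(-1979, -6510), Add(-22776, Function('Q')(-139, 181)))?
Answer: 190272446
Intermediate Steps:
Function('Q')(M, S) = Mul(2, S)
Mul(Add(-1979, -6510), Add(-22776, Function('Q')(-139, 181))) = Mul(Add(-1979, -6510), Add(-22776, Mul(2, 181))) = Mul(-8489, Add(-22776, 362)) = Mul(-8489, -22414) = 190272446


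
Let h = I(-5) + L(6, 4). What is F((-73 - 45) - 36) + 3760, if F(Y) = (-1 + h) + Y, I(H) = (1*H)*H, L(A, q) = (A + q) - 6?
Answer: 3634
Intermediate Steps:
L(A, q) = -6 + A + q
I(H) = H² (I(H) = H*H = H²)
h = 29 (h = (-5)² + (-6 + 6 + 4) = 25 + 4 = 29)
F(Y) = 28 + Y (F(Y) = (-1 + 29) + Y = 28 + Y)
F((-73 - 45) - 36) + 3760 = (28 + ((-73 - 45) - 36)) + 3760 = (28 + (-118 - 36)) + 3760 = (28 - 154) + 3760 = -126 + 3760 = 3634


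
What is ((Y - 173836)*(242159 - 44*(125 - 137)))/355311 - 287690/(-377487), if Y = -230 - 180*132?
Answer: -183060329016196/1354800843 ≈ -1.3512e+5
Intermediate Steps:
Y = -23990 (Y = -230 - 23760 = -23990)
((Y - 173836)*(242159 - 44*(125 - 137)))/355311 - 287690/(-377487) = ((-23990 - 173836)*(242159 - 44*(125 - 137)))/355311 - 287690/(-377487) = -197826*(242159 - 44*(-12))*(1/355311) - 287690*(-1/377487) = -197826*(242159 + 528)*(1/355311) + 287690/377487 = -197826*242687*(1/355311) + 287690/377487 = -48009798462*1/355311 + 287690/377487 = -16003266154/118437 + 287690/377487 = -183060329016196/1354800843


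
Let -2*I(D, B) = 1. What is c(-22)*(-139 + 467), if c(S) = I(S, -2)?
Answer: -164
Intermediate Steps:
I(D, B) = -½ (I(D, B) = -½*1 = -½)
c(S) = -½
c(-22)*(-139 + 467) = -(-139 + 467)/2 = -½*328 = -164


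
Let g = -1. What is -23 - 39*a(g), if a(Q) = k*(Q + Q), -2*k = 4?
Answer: -179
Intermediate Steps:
k = -2 (k = -½*4 = -2)
a(Q) = -4*Q (a(Q) = -2*(Q + Q) = -4*Q)
-23 - 39*a(g) = -23 - (-156)*(-1) = -23 - 39*4 = -23 - 156 = -179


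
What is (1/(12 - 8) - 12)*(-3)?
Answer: 141/4 ≈ 35.250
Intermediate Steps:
(1/(12 - 8) - 12)*(-3) = (1/4 - 12)*(-3) = (¼ - 12)*(-3) = -47/4*(-3) = 141/4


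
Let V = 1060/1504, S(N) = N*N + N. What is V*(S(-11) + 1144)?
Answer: 166155/188 ≈ 883.80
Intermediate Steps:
S(N) = N + N² (S(N) = N² + N = N + N²)
V = 265/376 (V = 1060*(1/1504) = 265/376 ≈ 0.70479)
V*(S(-11) + 1144) = 265*(-11*(1 - 11) + 1144)/376 = 265*(-11*(-10) + 1144)/376 = 265*(110 + 1144)/376 = (265/376)*1254 = 166155/188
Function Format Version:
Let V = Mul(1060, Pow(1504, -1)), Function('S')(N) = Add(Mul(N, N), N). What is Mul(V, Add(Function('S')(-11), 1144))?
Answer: Rational(166155, 188) ≈ 883.80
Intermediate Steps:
Function('S')(N) = Add(N, Pow(N, 2)) (Function('S')(N) = Add(Pow(N, 2), N) = Add(N, Pow(N, 2)))
V = Rational(265, 376) (V = Mul(1060, Rational(1, 1504)) = Rational(265, 376) ≈ 0.70479)
Mul(V, Add(Function('S')(-11), 1144)) = Mul(Rational(265, 376), Add(Mul(-11, Add(1, -11)), 1144)) = Mul(Rational(265, 376), Add(Mul(-11, -10), 1144)) = Mul(Rational(265, 376), Add(110, 1144)) = Mul(Rational(265, 376), 1254) = Rational(166155, 188)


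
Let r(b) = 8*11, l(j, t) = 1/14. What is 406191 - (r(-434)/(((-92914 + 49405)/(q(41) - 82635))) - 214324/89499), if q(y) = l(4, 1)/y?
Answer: 151255804165845685/372527147139 ≈ 4.0603e+5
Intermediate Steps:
l(j, t) = 1/14 (l(j, t) = 1*(1/14) = 1/14)
q(y) = 1/(14*y)
r(b) = 88
406191 - (r(-434)/(((-92914 + 49405)/(q(41) - 82635))) - 214324/89499) = 406191 - (88/(((-92914 + 49405)/((1/14)/41 - 82635))) - 214324/89499) = 406191 - (88/((-43509/((1/14)*(1/41) - 82635))) - 214324*1/89499) = 406191 - (88/((-43509/(1/574 - 82635))) - 214324/89499) = 406191 - (88/((-43509/(-47432489/574))) - 214324/89499) = 406191 - (88/((-43509*(-574/47432489))) - 214324/89499) = 406191 - (88/(24974166/47432489) - 214324/89499) = 406191 - (88*(47432489/24974166) - 214324/89499) = 406191 - (2087029516/12487083 - 214324/89499) = 406191 - 1*61370257691864/372527147139 = 406191 - 61370257691864/372527147139 = 151255804165845685/372527147139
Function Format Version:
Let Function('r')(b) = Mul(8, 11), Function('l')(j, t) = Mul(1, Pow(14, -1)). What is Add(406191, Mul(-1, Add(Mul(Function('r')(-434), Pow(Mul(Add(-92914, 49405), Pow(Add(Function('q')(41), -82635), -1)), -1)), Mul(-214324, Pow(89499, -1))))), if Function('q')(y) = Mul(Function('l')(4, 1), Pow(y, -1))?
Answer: Rational(151255804165845685, 372527147139) ≈ 4.0603e+5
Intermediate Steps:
Function('l')(j, t) = Rational(1, 14) (Function('l')(j, t) = Mul(1, Rational(1, 14)) = Rational(1, 14))
Function('q')(y) = Mul(Rational(1, 14), Pow(y, -1))
Function('r')(b) = 88
Add(406191, Mul(-1, Add(Mul(Function('r')(-434), Pow(Mul(Add(-92914, 49405), Pow(Add(Function('q')(41), -82635), -1)), -1)), Mul(-214324, Pow(89499, -1))))) = Add(406191, Mul(-1, Add(Mul(88, Pow(Mul(Add(-92914, 49405), Pow(Add(Mul(Rational(1, 14), Pow(41, -1)), -82635), -1)), -1)), Mul(-214324, Pow(89499, -1))))) = Add(406191, Mul(-1, Add(Mul(88, Pow(Mul(-43509, Pow(Add(Mul(Rational(1, 14), Rational(1, 41)), -82635), -1)), -1)), Mul(-214324, Rational(1, 89499))))) = Add(406191, Mul(-1, Add(Mul(88, Pow(Mul(-43509, Pow(Add(Rational(1, 574), -82635), -1)), -1)), Rational(-214324, 89499)))) = Add(406191, Mul(-1, Add(Mul(88, Pow(Mul(-43509, Pow(Rational(-47432489, 574), -1)), -1)), Rational(-214324, 89499)))) = Add(406191, Mul(-1, Add(Mul(88, Pow(Mul(-43509, Rational(-574, 47432489)), -1)), Rational(-214324, 89499)))) = Add(406191, Mul(-1, Add(Mul(88, Pow(Rational(24974166, 47432489), -1)), Rational(-214324, 89499)))) = Add(406191, Mul(-1, Add(Mul(88, Rational(47432489, 24974166)), Rational(-214324, 89499)))) = Add(406191, Mul(-1, Add(Rational(2087029516, 12487083), Rational(-214324, 89499)))) = Add(406191, Mul(-1, Rational(61370257691864, 372527147139))) = Add(406191, Rational(-61370257691864, 372527147139)) = Rational(151255804165845685, 372527147139)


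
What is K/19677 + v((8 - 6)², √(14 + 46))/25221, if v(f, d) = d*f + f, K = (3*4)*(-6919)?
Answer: -99712880/23632077 + 8*√15/25221 ≈ -4.2182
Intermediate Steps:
K = -83028 (K = 12*(-6919) = -83028)
v(f, d) = f + d*f
K/19677 + v((8 - 6)², √(14 + 46))/25221 = -83028/19677 + ((8 - 6)²*(1 + √(14 + 46)))/25221 = -83028*1/19677 + (2²*(1 + √60))*(1/25221) = -27676/6559 + (4*(1 + 2*√15))*(1/25221) = -27676/6559 + (4 + 8*√15)*(1/25221) = -27676/6559 + (4/25221 + 8*√15/25221) = -99712880/23632077 + 8*√15/25221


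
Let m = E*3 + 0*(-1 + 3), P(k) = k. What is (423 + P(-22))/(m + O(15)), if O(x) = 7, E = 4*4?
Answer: 401/55 ≈ 7.2909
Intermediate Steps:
E = 16
m = 48 (m = 16*3 + 0*(-1 + 3) = 48 + 0*2 = 48 + 0 = 48)
(423 + P(-22))/(m + O(15)) = (423 - 22)/(48 + 7) = 401/55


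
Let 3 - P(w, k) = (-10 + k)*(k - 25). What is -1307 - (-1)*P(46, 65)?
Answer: -3504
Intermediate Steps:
P(w, k) = 3 - (-25 + k)*(-10 + k) (P(w, k) = 3 - (-10 + k)*(k - 25) = 3 - (-10 + k)*(-25 + k) = 3 - (-25 + k)*(-10 + k))
-1307 - (-1)*P(46, 65) = -1307 - (-1)*(-247 - 1*65² + 35*65) = -1307 - (-1)*(-247 - 1*4225 + 2275) = -1307 - (-1)*(-247 - 4225 + 2275) = -1307 - (-1)*(-2197) = -1307 - 1*2197 = -1307 - 2197 = -3504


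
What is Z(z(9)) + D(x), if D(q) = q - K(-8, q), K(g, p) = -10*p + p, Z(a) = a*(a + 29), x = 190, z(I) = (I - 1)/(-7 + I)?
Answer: 2032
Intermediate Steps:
z(I) = (-1 + I)/(-7 + I)
Z(a) = a*(29 + a)
K(g, p) = -9*p
D(q) = 10*q (D(q) = q - (-9)*q = q + 9*q = 10*q)
Z(z(9)) + D(x) = ((-1 + 9)/(-7 + 9))*(29 + (-1 + 9)/(-7 + 9)) + 10*190 = (8/2)*(29 + 8/2) + 1900 = ((½)*8)*(29 + (½)*8) + 1900 = 4*(29 + 4) + 1900 = 4*33 + 1900 = 132 + 1900 = 2032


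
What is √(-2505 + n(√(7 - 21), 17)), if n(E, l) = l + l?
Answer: I*√2471 ≈ 49.709*I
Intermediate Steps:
n(E, l) = 2*l
√(-2505 + n(√(7 - 21), 17)) = √(-2505 + 2*17) = √(-2505 + 34) = √(-2471) = I*√2471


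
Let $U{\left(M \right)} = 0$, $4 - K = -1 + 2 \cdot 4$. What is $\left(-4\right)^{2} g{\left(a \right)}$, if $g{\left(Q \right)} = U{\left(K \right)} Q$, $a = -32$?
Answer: $0$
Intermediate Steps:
$K = -3$ ($K = 4 - \left(-1 + 2 \cdot 4\right) = 4 - \left(-1 + 8\right) = 4 - 7 = -3$)
$g{\left(Q \right)} = 0$ ($g{\left(Q \right)} = 0 Q = 0$)
$\left(-4\right)^{2} g{\left(a \right)} = \left(-4\right)^{2} \cdot 0 = 16 \cdot 0 = 0$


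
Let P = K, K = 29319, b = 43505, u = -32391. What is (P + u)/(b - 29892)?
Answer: -3072/13613 ≈ -0.22567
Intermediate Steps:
P = 29319
(P + u)/(b - 29892) = (29319 - 32391)/(43505 - 29892) = -3072/13613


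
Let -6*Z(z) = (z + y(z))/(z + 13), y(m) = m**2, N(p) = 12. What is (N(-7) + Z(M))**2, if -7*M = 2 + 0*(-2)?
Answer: 503239489/3493161 ≈ 144.06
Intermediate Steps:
M = -2/7 (M = -(2 + 0*(-2))/7 = -(2 + 0)/7 = -1/7*2 = -2/7 ≈ -0.28571)
Z(z) = -(z + z**2)/(6*(13 + z)) (Z(z) = -(z + z**2)/(6*(z + 13)) = -(z + z**2)/(6*(13 + z)))
(N(-7) + Z(M))**2 = (12 + (1/6)*(-2/7)*(-1 - 1*(-2/7))/(13 - 2/7))**2 = (12 + (1/6)*(-2/7)*(-1 + 2/7)/(89/7))**2 = (12 + (1/6)*(-2/7)*(7/89)*(-5/7))**2 = (12 + 5/1869)**2 = (22433/1869)**2 = 503239489/3493161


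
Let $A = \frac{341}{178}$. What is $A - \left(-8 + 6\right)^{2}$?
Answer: $- \frac{371}{178} \approx -2.0843$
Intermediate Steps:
$A = \frac{341}{178}$ ($A = 341 \cdot \frac{1}{178} = \frac{341}{178} \approx 1.9157$)
$A - \left(-8 + 6\right)^{2} = \frac{341}{178} - \left(-8 + 6\right)^{2} = \frac{341}{178} - \left(-2\right)^{2} = \frac{341}{178} - 4 = - \frac{371}{178}$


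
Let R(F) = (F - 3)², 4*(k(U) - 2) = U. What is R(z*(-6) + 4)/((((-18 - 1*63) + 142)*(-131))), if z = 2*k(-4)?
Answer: -121/7991 ≈ -0.015142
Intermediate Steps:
k(U) = 2 + U/4
z = 2 (z = 2*(2 + (¼)*(-4)) = 2*(2 - 1) = 2*1 = 2)
R(F) = (-3 + F)²
R(z*(-6) + 4)/((((-18 - 1*63) + 142)*(-131))) = (-3 + (2*(-6) + 4))²/((((-18 - 1*63) + 142)*(-131))) = (-3 + (-12 + 4))²/((((-18 - 63) + 142)*(-131))) = (-3 - 8)²/(((-81 + 142)*(-131))) = (-11)²/((61*(-131))) = 121/(-7991) = 121*(-1/7991) = -121/7991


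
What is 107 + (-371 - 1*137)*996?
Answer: -505861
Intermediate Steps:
107 + (-371 - 1*137)*996 = 107 + (-371 - 137)*996 = 107 - 508*996 = 107 - 505968 = -505861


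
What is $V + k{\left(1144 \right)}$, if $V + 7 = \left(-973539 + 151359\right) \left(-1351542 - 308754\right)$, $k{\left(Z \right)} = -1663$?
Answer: $1365062163610$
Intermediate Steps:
$V = 1365062165273$ ($V = -7 + \left(-973539 + 151359\right) \left(-1351542 - 308754\right) = -7 - -1365062165280 = -7 + 1365062165280 = 1365062165273$)
$V + k{\left(1144 \right)} = 1365062165273 - 1663 = 1365062163610$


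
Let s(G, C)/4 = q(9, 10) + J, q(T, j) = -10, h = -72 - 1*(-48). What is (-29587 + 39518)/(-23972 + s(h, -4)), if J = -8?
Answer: -9931/24044 ≈ -0.41303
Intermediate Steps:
h = -24 (h = -72 + 48 = -24)
s(G, C) = -72 (s(G, C) = 4*(-10 - 8) = 4*(-18) = -72)
(-29587 + 39518)/(-23972 + s(h, -4)) = (-29587 + 39518)/(-23972 - 72) = 9931/(-24044) = 9931*(-1/24044) = -9931/24044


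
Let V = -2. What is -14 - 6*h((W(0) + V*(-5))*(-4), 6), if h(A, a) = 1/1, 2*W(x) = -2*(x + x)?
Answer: -20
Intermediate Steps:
W(x) = -2*x (W(x) = (-2*(x + x))/2 = (-4*x)/2 = -2*x)
h(A, a) = 1
-14 - 6*h((W(0) + V*(-5))*(-4), 6) = -14 - 6*1 = -14 - 6 = -20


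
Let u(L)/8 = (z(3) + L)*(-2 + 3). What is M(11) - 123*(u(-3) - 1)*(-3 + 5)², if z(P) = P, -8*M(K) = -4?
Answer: 985/2 ≈ 492.50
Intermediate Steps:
M(K) = ½ (M(K) = -⅛*(-4) = ½)
u(L) = 24 + 8*L (u(L) = 8*((3 + L)*(-2 + 3)) = 8*((3 + L)*1) = 8*(3 + L) = 24 + 8*L)
M(11) - 123*(u(-3) - 1)*(-3 + 5)² = ½ - 123*((24 + 8*(-3)) - 1)*(-3 + 5)² = ½ - 123*((24 - 24) - 1)*2² = ½ - 123*(0 - 1)*4 = ½ - (-123)*4 = ½ - 123*(-4) = ½ + 492 = 985/2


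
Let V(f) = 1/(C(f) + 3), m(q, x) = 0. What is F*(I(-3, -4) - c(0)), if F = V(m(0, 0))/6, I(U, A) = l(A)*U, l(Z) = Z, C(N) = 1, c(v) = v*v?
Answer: ½ ≈ 0.50000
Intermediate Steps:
c(v) = v²
V(f) = ¼ (V(f) = 1/(1 + 3) = 1/4 = ¼)
I(U, A) = A*U
F = 1/24 (F = (¼)/6 = (¼)*(⅙) = 1/24 ≈ 0.041667)
F*(I(-3, -4) - c(0)) = (-4*(-3) - 1*0²)/24 = (12 - 1*0)/24 = (12 + 0)/24 = (1/24)*12 = ½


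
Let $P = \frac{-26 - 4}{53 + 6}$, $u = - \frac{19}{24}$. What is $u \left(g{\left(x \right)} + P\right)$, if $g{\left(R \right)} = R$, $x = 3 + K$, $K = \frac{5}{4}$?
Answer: $- \frac{16777}{5664} \approx -2.962$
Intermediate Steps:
$u = - \frac{19}{24}$ ($u = \left(-19\right) \frac{1}{24} = - \frac{19}{24} \approx -0.79167$)
$K = \frac{5}{4}$ ($K = 5 \cdot \frac{1}{4} = \frac{5}{4} \approx 1.25$)
$x = \frac{17}{4}$ ($x = 3 + \frac{5}{4} = \frac{17}{4} \approx 4.25$)
$P = - \frac{30}{59} \approx -0.50847$
$u \left(g{\left(x \right)} + P\right) = - \frac{19 \left(\frac{17}{4} - \frac{30}{59}\right)}{24} = \left(- \frac{19}{24}\right) \frac{883}{236} = - \frac{16777}{5664}$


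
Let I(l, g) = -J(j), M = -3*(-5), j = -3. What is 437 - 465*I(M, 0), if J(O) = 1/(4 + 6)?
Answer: 967/2 ≈ 483.50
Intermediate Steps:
J(O) = ⅒ (J(O) = 1/10 = ⅒)
M = 15
I(l, g) = -⅒ (I(l, g) = -1*⅒ = -⅒)
437 - 465*I(M, 0) = 437 - 465*(-⅒) = 437 + 93/2 = 967/2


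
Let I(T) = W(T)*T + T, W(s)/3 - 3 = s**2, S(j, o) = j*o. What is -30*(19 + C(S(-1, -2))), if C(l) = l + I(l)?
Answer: -1950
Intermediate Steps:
W(s) = 9 + 3*s**2
I(T) = T + T*(9 + 3*T**2) (I(T) = (9 + 3*T**2)*T + T = T*(9 + 3*T**2) + T = T + T*(9 + 3*T**2))
C(l) = l + l*(10 + 3*l**2)
-30*(19 + C(S(-1, -2))) = -30*(19 + (-1*(-2))*(11 + 3*(-1*(-2))**2)) = -30*(19 + 2*(11 + 3*2**2)) = -30*(19 + 2*(11 + 3*4)) = -30*(19 + 2*(11 + 12)) = -30*(19 + 2*23) = -30*(19 + 46) = -30*65 = -1950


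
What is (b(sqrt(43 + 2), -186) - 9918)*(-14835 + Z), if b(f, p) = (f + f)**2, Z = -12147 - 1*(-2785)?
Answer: 235630386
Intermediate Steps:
Z = -9362 (Z = -12147 + 2785 = -9362)
b(f, p) = 4*f**2 (b(f, p) = (2*f)**2 = 4*f**2)
(b(sqrt(43 + 2), -186) - 9918)*(-14835 + Z) = (4*(sqrt(43 + 2))**2 - 9918)*(-14835 - 9362) = (4*(sqrt(45))**2 - 9918)*(-24197) = (4*(3*sqrt(5))**2 - 9918)*(-24197) = (4*45 - 9918)*(-24197) = (180 - 9918)*(-24197) = -9738*(-24197) = 235630386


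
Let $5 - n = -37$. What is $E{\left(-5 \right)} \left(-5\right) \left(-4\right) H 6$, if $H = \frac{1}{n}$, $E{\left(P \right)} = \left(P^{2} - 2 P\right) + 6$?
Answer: $\frac{820}{7} \approx 117.14$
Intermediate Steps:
$n = 42$ ($n = 5 - -37 = 5 + 37 = 42$)
$E{\left(P \right)} = 6 + P^{2} - 2 P$
$H = \frac{1}{42} \approx 0.02381$
$E{\left(-5 \right)} \left(-5\right) \left(-4\right) H 6 = \left(6 + \left(-5\right)^{2} - -10\right) \left(-5\right) \left(-4\right) \frac{1}{42} \cdot 6 = \left(6 + 25 + 10\right) \left(-5\right) \left(-4\right) \frac{1}{42} \cdot 6 = 41 \left(-5\right) \left(-4\right) \frac{1}{42} \cdot 6 = \left(-205\right) \left(-4\right) \frac{1}{42} \cdot 6 = 820 \cdot \frac{1}{42} \cdot 6 = \frac{410}{21} \cdot 6 = \frac{820}{7}$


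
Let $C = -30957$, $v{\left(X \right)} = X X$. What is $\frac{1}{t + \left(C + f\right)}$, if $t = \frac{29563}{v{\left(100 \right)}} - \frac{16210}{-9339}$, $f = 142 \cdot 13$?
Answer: $- \frac{93390000}{2718238101143} \approx -3.4357 \cdot 10^{-5}$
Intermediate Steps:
$v{\left(X \right)} = X^{2}$
$f = 1846$
$t = \frac{438188857}{93390000}$ ($t = \frac{29563}{100^{2}} - \frac{16210}{-9339} = \frac{29563}{10000} - - \frac{16210}{9339} = 29563 \cdot \frac{1}{10000} + \frac{16210}{9339} = \frac{29563}{10000} + \frac{16210}{9339} = \frac{438188857}{93390000} \approx 4.692$)
$\frac{1}{t + \left(C + f\right)} = \frac{1}{\frac{438188857}{93390000} + \left(-30957 + 1846\right)} = \frac{1}{\frac{438188857}{93390000} - 29111} = \frac{1}{- \frac{2718238101143}{93390000}} = - \frac{93390000}{2718238101143}$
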